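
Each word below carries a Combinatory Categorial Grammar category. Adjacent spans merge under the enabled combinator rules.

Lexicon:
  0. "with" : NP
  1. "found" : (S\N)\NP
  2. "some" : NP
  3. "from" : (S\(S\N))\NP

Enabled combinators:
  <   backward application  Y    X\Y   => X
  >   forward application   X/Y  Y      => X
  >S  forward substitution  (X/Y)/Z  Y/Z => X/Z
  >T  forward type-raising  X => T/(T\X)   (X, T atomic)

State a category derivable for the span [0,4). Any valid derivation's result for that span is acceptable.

[0,4] S   <
  [0,2] S\N   <
    [0,1] "with" : NP
    [1,2] "found" : (S\N)\NP
  [2,4] S\(S\N)   <
    [2,3] "some" : NP
    [3,4] "from" : (S\(S\N))\NP

S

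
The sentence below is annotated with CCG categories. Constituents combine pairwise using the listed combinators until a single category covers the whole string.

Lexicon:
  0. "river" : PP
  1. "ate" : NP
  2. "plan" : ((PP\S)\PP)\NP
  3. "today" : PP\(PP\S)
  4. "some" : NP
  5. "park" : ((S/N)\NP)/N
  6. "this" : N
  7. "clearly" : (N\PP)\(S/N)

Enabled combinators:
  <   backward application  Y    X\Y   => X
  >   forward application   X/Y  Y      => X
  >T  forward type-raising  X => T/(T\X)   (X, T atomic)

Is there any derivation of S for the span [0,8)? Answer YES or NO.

PP NP ((PP\S)\PP)\NP PP\(PP\S) NP ((S/N)\NP)/N N (N\PP)\(S/N)
CKY chart[0,8] = {N, N/(N\N), NP/(NP\N), PP/(PP\N), S/(S\N)}; S ∉ chart

NO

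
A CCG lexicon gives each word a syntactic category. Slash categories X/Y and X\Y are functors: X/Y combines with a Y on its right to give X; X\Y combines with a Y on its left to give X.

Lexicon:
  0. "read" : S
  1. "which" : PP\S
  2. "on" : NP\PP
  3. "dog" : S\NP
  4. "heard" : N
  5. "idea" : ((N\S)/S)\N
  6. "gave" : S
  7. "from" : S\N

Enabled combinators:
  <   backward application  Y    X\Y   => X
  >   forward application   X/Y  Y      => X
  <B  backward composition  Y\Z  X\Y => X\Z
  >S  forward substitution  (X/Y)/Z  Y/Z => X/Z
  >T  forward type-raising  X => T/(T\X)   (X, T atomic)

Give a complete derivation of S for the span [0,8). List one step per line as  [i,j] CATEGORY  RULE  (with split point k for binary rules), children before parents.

[0,1] S  lex  "read"
[0,1] NP/(NP\S)  >T
[1,2] PP\S  lex  "which"
[2,3] NP\PP  lex  "on"
[1,3] NP\S  <B  k=2
[0,3] NP  >  k=1
[3,4] S\NP  lex  "dog"
[4,5] N  lex  "heard"
[5,6] ((N\S)/S)\N  lex  "idea"
[4,6] (N\S)/S  <  k=5
[6,7] S  lex  "gave"
[4,7] N\S  >  k=6
[3,7] N\NP  <B  k=4
[7,8] S\N  lex  "from"
[3,8] S\NP  <B  k=7
[0,8] S  <  k=3

[0,8] S   <
  [0,3] NP   >
    [0,1] NP/(NP\S)   >T
      [0,1] "read" : S
    [1,3] NP\S   <B
      [1,2] "which" : PP\S
      [2,3] "on" : NP\PP
  [3,8] S\NP   <B
    [3,7] N\NP   <B
      [3,4] "dog" : S\NP
      [4,7] N\S   >
        [4,6] (N\S)/S   <
          [4,5] "heard" : N
          [5,6] "idea" : ((N\S)/S)\N
        [6,7] "gave" : S
    [7,8] "from" : S\N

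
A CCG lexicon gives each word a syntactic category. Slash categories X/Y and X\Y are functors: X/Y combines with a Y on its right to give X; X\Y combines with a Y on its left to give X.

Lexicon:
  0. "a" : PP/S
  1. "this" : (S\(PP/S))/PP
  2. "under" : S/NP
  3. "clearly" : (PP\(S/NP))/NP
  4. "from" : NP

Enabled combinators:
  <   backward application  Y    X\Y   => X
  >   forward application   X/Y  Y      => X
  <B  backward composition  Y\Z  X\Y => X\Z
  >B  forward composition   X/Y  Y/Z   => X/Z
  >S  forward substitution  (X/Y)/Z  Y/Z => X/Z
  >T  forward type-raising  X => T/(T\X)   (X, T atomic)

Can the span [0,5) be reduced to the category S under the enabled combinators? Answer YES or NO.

[0,5] S   <
  [0,1] "a" : PP/S
  [1,5] S\(PP/S)   >
    [1,2] "this" : (S\(PP/S))/PP
    [2,5] PP   <
      [2,3] "under" : S/NP
      [3,5] PP\(S/NP)   >
        [3,4] "clearly" : (PP\(S/NP))/NP
        [4,5] "from" : NP

YES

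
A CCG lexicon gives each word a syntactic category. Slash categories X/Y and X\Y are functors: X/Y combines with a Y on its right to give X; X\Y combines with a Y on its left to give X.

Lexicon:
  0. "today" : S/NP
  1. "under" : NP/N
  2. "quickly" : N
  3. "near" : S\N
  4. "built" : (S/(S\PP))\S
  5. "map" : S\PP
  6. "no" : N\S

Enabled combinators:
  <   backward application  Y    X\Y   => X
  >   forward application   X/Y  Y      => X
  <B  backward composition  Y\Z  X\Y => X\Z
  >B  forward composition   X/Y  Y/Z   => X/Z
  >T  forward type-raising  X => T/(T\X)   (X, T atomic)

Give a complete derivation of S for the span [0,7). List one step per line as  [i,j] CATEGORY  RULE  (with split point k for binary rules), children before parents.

[0,1] S/NP  lex  "today"
[1,2] NP/N  lex  "under"
[0,2] S/N  >B  k=1
[2,3] N  lex  "quickly"
[3,4] S\N  lex  "near"
[2,4] S  <  k=3
[4,5] (S/(S\PP))\S  lex  "built"
[2,5] S/(S\PP)  <  k=4
[5,6] S\PP  lex  "map"
[2,6] S  >  k=5
[6,7] N\S  lex  "no"
[2,7] N  <  k=6
[0,7] S  >  k=2

[0,7] S   >
  [0,2] S/N   >B
    [0,1] "today" : S/NP
    [1,2] "under" : NP/N
  [2,7] N   <
    [2,6] S   >
      [2,5] S/(S\PP)   <
        [2,4] S   <
          [2,3] "quickly" : N
          [3,4] "near" : S\N
        [4,5] "built" : (S/(S\PP))\S
      [5,6] "map" : S\PP
    [6,7] "no" : N\S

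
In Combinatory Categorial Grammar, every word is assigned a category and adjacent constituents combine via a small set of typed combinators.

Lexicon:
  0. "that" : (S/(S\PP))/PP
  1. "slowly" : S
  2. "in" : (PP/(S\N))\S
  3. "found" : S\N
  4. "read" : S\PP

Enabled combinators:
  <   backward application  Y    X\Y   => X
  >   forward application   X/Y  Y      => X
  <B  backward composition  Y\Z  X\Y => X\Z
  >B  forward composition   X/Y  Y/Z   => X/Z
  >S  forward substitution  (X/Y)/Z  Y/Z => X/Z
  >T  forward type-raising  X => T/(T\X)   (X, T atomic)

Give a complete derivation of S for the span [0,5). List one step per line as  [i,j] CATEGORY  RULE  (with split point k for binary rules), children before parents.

[0,5] S   >
  [0,4] S/(S\PP)   >
    [0,1] "that" : (S/(S\PP))/PP
    [1,4] PP   >
      [1,3] PP/(S\N)   <
        [1,2] "slowly" : S
        [2,3] "in" : (PP/(S\N))\S
      [3,4] "found" : S\N
  [4,5] "read" : S\PP

[0,1] (S/(S\PP))/PP  lex  "that"
[1,2] S  lex  "slowly"
[2,3] (PP/(S\N))\S  lex  "in"
[1,3] PP/(S\N)  <  k=2
[3,4] S\N  lex  "found"
[1,4] PP  >  k=3
[0,4] S/(S\PP)  >  k=1
[4,5] S\PP  lex  "read"
[0,5] S  >  k=4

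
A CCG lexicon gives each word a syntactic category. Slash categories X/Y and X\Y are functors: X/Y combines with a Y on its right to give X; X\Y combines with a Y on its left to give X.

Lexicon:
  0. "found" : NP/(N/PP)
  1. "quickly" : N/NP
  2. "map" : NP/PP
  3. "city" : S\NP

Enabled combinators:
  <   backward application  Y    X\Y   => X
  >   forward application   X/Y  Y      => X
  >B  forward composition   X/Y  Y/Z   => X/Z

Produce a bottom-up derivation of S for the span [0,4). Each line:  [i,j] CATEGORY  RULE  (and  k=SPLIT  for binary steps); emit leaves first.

[0,1] NP/(N/PP)  lex  "found"
[1,2] N/NP  lex  "quickly"
[2,3] NP/PP  lex  "map"
[1,3] N/PP  >B  k=2
[0,3] NP  >  k=1
[3,4] S\NP  lex  "city"
[0,4] S  <  k=3

[0,4] S   <
  [0,3] NP   >
    [0,1] "found" : NP/(N/PP)
    [1,3] N/PP   >B
      [1,2] "quickly" : N/NP
      [2,3] "map" : NP/PP
  [3,4] "city" : S\NP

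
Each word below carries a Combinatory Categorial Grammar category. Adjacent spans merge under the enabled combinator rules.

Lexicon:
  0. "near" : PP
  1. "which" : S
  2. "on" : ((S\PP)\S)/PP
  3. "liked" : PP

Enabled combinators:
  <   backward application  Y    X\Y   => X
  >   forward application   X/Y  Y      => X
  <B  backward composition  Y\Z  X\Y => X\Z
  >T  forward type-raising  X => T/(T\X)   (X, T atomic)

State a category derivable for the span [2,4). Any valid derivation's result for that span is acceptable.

(S\PP)\S

[0,4] S   >
  [0,1] S/(S\PP)   >T
    [0,1] "near" : PP
  [1,4] S\PP   <
    [1,2] "which" : S
    [2,4] (S\PP)\S   >
      [2,3] "on" : ((S\PP)\S)/PP
      [3,4] "liked" : PP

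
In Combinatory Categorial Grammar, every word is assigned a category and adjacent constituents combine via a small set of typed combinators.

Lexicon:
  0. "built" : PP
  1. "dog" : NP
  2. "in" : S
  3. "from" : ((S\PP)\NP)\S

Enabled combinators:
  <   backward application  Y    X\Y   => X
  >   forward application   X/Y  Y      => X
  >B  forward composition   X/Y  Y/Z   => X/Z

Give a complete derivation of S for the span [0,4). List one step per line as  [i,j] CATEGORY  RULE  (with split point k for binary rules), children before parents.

[0,1] PP  lex  "built"
[1,2] NP  lex  "dog"
[2,3] S  lex  "in"
[3,4] ((S\PP)\NP)\S  lex  "from"
[2,4] (S\PP)\NP  <  k=3
[1,4] S\PP  <  k=2
[0,4] S  <  k=1

[0,4] S   <
  [0,1] "built" : PP
  [1,4] S\PP   <
    [1,2] "dog" : NP
    [2,4] (S\PP)\NP   <
      [2,3] "in" : S
      [3,4] "from" : ((S\PP)\NP)\S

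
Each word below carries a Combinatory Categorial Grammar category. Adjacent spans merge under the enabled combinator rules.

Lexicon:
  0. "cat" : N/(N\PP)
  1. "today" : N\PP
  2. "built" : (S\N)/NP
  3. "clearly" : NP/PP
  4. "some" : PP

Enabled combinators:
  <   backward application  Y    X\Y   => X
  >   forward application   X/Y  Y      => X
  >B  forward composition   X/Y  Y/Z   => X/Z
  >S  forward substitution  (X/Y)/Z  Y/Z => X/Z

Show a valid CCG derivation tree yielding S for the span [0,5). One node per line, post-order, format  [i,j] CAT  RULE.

[0,5] S   <
  [0,2] N   >
    [0,1] "cat" : N/(N\PP)
    [1,2] "today" : N\PP
  [2,5] S\N   >
    [2,3] "built" : (S\N)/NP
    [3,5] NP   >
      [3,4] "clearly" : NP/PP
      [4,5] "some" : PP

[0,1] N/(N\PP)  lex  "cat"
[1,2] N\PP  lex  "today"
[0,2] N  >  k=1
[2,3] (S\N)/NP  lex  "built"
[3,4] NP/PP  lex  "clearly"
[4,5] PP  lex  "some"
[3,5] NP  >  k=4
[2,5] S\N  >  k=3
[0,5] S  <  k=2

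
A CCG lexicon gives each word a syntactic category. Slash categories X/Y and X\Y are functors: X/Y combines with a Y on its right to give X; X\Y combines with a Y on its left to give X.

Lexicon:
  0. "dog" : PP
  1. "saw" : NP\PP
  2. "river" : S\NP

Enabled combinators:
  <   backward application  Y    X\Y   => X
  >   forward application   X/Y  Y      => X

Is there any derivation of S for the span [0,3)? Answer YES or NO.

YES

[0,3] S   <
  [0,2] NP   <
    [0,1] "dog" : PP
    [1,2] "saw" : NP\PP
  [2,3] "river" : S\NP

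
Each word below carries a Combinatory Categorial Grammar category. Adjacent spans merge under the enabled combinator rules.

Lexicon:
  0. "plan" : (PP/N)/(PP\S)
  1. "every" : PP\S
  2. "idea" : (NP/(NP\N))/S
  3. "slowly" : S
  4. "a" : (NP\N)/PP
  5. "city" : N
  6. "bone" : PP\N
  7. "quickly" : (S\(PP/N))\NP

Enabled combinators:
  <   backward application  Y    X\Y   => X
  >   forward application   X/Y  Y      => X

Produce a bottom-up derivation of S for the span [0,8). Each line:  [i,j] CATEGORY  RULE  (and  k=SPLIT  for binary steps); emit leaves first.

[0,1] (PP/N)/(PP\S)  lex  "plan"
[1,2] PP\S  lex  "every"
[0,2] PP/N  >  k=1
[2,3] (NP/(NP\N))/S  lex  "idea"
[3,4] S  lex  "slowly"
[2,4] NP/(NP\N)  >  k=3
[4,5] (NP\N)/PP  lex  "a"
[5,6] N  lex  "city"
[6,7] PP\N  lex  "bone"
[5,7] PP  <  k=6
[4,7] NP\N  >  k=5
[2,7] NP  >  k=4
[7,8] (S\(PP/N))\NP  lex  "quickly"
[2,8] S\(PP/N)  <  k=7
[0,8] S  <  k=2

[0,8] S   <
  [0,2] PP/N   >
    [0,1] "plan" : (PP/N)/(PP\S)
    [1,2] "every" : PP\S
  [2,8] S\(PP/N)   <
    [2,7] NP   >
      [2,4] NP/(NP\N)   >
        [2,3] "idea" : (NP/(NP\N))/S
        [3,4] "slowly" : S
      [4,7] NP\N   >
        [4,5] "a" : (NP\N)/PP
        [5,7] PP   <
          [5,6] "city" : N
          [6,7] "bone" : PP\N
    [7,8] "quickly" : (S\(PP/N))\NP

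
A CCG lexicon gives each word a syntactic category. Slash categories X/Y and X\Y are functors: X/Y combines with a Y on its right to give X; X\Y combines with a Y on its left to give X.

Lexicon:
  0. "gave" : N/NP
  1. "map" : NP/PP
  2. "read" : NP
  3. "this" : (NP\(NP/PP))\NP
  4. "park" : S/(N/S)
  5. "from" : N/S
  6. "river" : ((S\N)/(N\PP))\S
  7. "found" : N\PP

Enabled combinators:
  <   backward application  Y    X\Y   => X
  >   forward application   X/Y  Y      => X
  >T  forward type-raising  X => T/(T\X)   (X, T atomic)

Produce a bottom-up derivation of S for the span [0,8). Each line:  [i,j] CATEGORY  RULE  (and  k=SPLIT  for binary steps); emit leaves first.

[0,1] N/NP  lex  "gave"
[1,2] NP/PP  lex  "map"
[2,3] NP  lex  "read"
[3,4] (NP\(NP/PP))\NP  lex  "this"
[2,4] NP\(NP/PP)  <  k=3
[1,4] NP  <  k=2
[0,4] N  >  k=1
[4,5] S/(N/S)  lex  "park"
[5,6] N/S  lex  "from"
[4,6] S  >  k=5
[6,7] ((S\N)/(N\PP))\S  lex  "river"
[4,7] (S\N)/(N\PP)  <  k=6
[7,8] N\PP  lex  "found"
[4,8] S\N  >  k=7
[0,8] S  <  k=4

[0,8] S   <
  [0,4] N   >
    [0,1] "gave" : N/NP
    [1,4] NP   <
      [1,2] "map" : NP/PP
      [2,4] NP\(NP/PP)   <
        [2,3] "read" : NP
        [3,4] "this" : (NP\(NP/PP))\NP
  [4,8] S\N   >
    [4,7] (S\N)/(N\PP)   <
      [4,6] S   >
        [4,5] "park" : S/(N/S)
        [5,6] "from" : N/S
      [6,7] "river" : ((S\N)/(N\PP))\S
    [7,8] "found" : N\PP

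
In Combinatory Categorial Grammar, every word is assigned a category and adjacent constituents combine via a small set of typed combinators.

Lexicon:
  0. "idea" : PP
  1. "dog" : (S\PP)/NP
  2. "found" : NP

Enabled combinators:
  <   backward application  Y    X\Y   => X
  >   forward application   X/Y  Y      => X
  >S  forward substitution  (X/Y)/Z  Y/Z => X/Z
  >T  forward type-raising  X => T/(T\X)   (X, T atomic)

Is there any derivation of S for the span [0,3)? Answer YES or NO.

[0,3] S   >
  [0,1] S/(S\PP)   >T
    [0,1] "idea" : PP
  [1,3] S\PP   >
    [1,2] "dog" : (S\PP)/NP
    [2,3] "found" : NP

YES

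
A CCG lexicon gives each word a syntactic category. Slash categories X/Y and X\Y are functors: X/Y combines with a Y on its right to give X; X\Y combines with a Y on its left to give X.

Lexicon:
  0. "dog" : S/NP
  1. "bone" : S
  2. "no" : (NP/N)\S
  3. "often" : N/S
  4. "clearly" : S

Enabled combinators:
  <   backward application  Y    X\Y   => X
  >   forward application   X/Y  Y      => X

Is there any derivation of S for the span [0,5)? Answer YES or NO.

[0,5] S   >
  [0,1] "dog" : S/NP
  [1,5] NP   >
    [1,3] NP/N   <
      [1,2] "bone" : S
      [2,3] "no" : (NP/N)\S
    [3,5] N   >
      [3,4] "often" : N/S
      [4,5] "clearly" : S

YES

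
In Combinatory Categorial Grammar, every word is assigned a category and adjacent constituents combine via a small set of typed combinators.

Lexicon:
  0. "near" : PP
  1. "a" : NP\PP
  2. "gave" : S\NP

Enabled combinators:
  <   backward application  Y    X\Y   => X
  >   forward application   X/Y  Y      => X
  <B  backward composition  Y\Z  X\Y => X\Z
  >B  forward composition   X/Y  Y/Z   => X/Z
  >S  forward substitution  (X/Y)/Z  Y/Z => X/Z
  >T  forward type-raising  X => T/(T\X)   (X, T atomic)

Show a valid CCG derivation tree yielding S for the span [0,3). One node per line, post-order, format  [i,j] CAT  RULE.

[0,1] PP  lex  "near"
[1,2] NP\PP  lex  "a"
[2,3] S\NP  lex  "gave"
[1,3] S\PP  <B  k=2
[0,3] S  <  k=1

[0,3] S   <
  [0,1] "near" : PP
  [1,3] S\PP   <B
    [1,2] "a" : NP\PP
    [2,3] "gave" : S\NP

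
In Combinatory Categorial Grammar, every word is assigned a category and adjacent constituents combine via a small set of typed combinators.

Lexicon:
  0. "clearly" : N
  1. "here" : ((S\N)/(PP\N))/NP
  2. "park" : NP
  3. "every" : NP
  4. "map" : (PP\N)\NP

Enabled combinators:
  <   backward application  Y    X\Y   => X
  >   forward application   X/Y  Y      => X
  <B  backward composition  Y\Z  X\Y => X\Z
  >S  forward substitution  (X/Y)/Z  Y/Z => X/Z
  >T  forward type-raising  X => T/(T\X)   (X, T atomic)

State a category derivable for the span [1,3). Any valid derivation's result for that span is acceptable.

[0,5] S   <
  [0,1] "clearly" : N
  [1,5] S\N   >
    [1,3] (S\N)/(PP\N)   >
      [1,2] "here" : ((S\N)/(PP\N))/NP
      [2,3] "park" : NP
    [3,5] PP\N   <
      [3,4] "every" : NP
      [4,5] "map" : (PP\N)\NP

(S\N)/(PP\N)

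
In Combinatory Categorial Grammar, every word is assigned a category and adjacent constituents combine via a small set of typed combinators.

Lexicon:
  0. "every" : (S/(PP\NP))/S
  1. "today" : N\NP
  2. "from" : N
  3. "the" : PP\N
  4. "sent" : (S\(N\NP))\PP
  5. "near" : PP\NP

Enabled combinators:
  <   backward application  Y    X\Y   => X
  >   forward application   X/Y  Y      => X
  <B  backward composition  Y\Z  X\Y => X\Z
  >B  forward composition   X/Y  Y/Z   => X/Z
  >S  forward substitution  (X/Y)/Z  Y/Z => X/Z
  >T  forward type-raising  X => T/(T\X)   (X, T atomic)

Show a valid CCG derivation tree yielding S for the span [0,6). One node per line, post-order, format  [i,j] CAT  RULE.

[0,1] (S/(PP\NP))/S  lex  "every"
[1,2] N\NP  lex  "today"
[2,3] N  lex  "from"
[2,3] PP/(PP\N)  >T
[3,4] PP\N  lex  "the"
[2,4] PP  >  k=3
[4,5] (S\(N\NP))\PP  lex  "sent"
[2,5] S\(N\NP)  <  k=4
[1,5] S  <  k=2
[0,5] S/(PP\NP)  >  k=1
[5,6] PP\NP  lex  "near"
[0,6] S  >  k=5

[0,6] S   >
  [0,5] S/(PP\NP)   >
    [0,1] "every" : (S/(PP\NP))/S
    [1,5] S   <
      [1,2] "today" : N\NP
      [2,5] S\(N\NP)   <
        [2,4] PP   >
          [2,3] PP/(PP\N)   >T
            [2,3] "from" : N
          [3,4] "the" : PP\N
        [4,5] "sent" : (S\(N\NP))\PP
  [5,6] "near" : PP\NP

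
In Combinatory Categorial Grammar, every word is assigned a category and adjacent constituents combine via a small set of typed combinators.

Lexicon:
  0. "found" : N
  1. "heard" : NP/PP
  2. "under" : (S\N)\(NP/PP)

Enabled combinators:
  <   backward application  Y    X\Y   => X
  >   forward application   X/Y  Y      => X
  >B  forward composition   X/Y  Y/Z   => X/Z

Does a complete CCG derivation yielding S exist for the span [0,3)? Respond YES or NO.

YES

[0,3] S   <
  [0,1] "found" : N
  [1,3] S\N   <
    [1,2] "heard" : NP/PP
    [2,3] "under" : (S\N)\(NP/PP)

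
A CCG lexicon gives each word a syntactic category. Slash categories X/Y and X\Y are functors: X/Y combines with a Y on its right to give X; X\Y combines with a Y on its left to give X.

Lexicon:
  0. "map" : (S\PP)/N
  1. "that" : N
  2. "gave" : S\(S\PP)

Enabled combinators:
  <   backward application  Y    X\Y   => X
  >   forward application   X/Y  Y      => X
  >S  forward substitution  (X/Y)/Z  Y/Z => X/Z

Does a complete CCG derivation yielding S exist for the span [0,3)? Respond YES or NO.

[0,3] S   <
  [0,2] S\PP   >
    [0,1] "map" : (S\PP)/N
    [1,2] "that" : N
  [2,3] "gave" : S\(S\PP)

YES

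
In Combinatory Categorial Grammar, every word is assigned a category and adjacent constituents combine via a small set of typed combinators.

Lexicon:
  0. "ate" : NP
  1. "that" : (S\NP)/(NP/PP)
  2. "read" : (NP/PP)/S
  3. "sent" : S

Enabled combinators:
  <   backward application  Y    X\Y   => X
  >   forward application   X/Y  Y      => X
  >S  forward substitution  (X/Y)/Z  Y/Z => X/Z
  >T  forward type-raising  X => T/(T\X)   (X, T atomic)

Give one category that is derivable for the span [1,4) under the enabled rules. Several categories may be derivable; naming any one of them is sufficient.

[0,4] S   <
  [0,1] "ate" : NP
  [1,4] S\NP   >
    [1,2] "that" : (S\NP)/(NP/PP)
    [2,4] NP/PP   >
      [2,3] "read" : (NP/PP)/S
      [3,4] "sent" : S

S\NP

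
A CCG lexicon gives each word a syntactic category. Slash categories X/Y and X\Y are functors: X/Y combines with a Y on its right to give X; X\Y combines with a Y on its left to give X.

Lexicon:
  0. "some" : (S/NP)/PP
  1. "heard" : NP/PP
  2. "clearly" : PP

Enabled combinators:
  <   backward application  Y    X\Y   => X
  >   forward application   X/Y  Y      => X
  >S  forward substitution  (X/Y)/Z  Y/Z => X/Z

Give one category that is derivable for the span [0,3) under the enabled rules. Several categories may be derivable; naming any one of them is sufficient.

[0,3] S   >
  [0,2] S/PP   >S
    [0,1] "some" : (S/NP)/PP
    [1,2] "heard" : NP/PP
  [2,3] "clearly" : PP

S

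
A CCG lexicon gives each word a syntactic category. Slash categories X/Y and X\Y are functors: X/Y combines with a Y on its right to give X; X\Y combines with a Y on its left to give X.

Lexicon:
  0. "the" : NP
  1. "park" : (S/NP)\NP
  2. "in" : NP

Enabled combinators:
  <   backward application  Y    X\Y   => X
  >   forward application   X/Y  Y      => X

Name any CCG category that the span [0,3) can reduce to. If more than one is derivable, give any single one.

S

[0,3] S   >
  [0,2] S/NP   <
    [0,1] "the" : NP
    [1,2] "park" : (S/NP)\NP
  [2,3] "in" : NP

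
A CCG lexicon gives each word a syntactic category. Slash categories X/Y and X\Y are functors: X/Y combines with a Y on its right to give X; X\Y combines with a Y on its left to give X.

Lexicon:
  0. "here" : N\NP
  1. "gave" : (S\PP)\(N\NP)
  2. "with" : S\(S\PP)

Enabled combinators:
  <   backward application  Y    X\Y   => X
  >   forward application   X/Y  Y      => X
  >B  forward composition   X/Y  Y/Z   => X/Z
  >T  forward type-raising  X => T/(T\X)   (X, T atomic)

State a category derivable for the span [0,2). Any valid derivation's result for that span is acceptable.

[0,3] S   <
  [0,2] S\PP   <
    [0,1] "here" : N\NP
    [1,2] "gave" : (S\PP)\(N\NP)
  [2,3] "with" : S\(S\PP)

S\PP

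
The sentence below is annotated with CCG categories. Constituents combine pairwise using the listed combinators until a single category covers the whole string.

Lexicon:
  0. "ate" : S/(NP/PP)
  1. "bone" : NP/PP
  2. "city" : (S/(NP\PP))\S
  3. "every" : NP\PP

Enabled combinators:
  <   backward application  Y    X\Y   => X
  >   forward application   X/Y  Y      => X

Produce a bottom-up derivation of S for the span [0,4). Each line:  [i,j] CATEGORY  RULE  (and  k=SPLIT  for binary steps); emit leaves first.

[0,4] S   >
  [0,3] S/(NP\PP)   <
    [0,2] S   >
      [0,1] "ate" : S/(NP/PP)
      [1,2] "bone" : NP/PP
    [2,3] "city" : (S/(NP\PP))\S
  [3,4] "every" : NP\PP

[0,1] S/(NP/PP)  lex  "ate"
[1,2] NP/PP  lex  "bone"
[0,2] S  >  k=1
[2,3] (S/(NP\PP))\S  lex  "city"
[0,3] S/(NP\PP)  <  k=2
[3,4] NP\PP  lex  "every"
[0,4] S  >  k=3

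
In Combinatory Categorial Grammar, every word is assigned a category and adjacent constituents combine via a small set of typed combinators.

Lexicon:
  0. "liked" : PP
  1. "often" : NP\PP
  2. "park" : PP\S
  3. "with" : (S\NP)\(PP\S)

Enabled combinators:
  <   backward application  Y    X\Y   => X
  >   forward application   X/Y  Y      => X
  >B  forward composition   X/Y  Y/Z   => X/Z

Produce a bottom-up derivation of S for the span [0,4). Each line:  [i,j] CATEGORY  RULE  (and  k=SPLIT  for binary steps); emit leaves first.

[0,1] PP  lex  "liked"
[1,2] NP\PP  lex  "often"
[0,2] NP  <  k=1
[2,3] PP\S  lex  "park"
[3,4] (S\NP)\(PP\S)  lex  "with"
[2,4] S\NP  <  k=3
[0,4] S  <  k=2

[0,4] S   <
  [0,2] NP   <
    [0,1] "liked" : PP
    [1,2] "often" : NP\PP
  [2,4] S\NP   <
    [2,3] "park" : PP\S
    [3,4] "with" : (S\NP)\(PP\S)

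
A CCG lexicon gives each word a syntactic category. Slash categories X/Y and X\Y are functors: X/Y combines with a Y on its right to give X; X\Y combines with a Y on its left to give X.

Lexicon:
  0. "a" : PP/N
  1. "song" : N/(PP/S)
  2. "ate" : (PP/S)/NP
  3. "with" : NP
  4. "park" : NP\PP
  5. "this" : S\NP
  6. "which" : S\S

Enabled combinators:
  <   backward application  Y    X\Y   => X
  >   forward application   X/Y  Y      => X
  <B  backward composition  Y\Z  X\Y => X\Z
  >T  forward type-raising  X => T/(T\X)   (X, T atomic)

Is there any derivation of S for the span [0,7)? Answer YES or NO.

[0,7] S   <
  [0,5] NP   <
    [0,4] PP   >
      [0,1] "a" : PP/N
      [1,4] N   >
        [1,2] "song" : N/(PP/S)
        [2,4] PP/S   >
          [2,3] "ate" : (PP/S)/NP
          [3,4] "with" : NP
    [4,5] "park" : NP\PP
  [5,7] S\NP   <B
    [5,6] "this" : S\NP
    [6,7] "which" : S\S

YES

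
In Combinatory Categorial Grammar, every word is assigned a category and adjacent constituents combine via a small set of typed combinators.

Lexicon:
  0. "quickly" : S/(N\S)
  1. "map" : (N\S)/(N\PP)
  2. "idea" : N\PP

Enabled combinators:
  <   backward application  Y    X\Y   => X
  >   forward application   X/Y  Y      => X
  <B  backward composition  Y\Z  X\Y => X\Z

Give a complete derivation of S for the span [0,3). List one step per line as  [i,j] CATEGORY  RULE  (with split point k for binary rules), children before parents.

[0,3] S   >
  [0,1] "quickly" : S/(N\S)
  [1,3] N\S   >
    [1,2] "map" : (N\S)/(N\PP)
    [2,3] "idea" : N\PP

[0,1] S/(N\S)  lex  "quickly"
[1,2] (N\S)/(N\PP)  lex  "map"
[2,3] N\PP  lex  "idea"
[1,3] N\S  >  k=2
[0,3] S  >  k=1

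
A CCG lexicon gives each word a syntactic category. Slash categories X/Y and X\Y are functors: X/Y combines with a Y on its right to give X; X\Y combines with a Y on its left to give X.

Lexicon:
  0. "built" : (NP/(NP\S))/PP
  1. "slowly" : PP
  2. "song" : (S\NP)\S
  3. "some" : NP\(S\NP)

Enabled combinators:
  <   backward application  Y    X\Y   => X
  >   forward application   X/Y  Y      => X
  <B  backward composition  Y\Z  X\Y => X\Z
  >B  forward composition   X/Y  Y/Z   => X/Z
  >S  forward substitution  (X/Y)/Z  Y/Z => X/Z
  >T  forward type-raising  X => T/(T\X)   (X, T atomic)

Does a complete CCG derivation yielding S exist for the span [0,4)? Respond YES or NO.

NO

(NP/(NP\S))/PP PP (S\NP)\S NP\(S\NP)
CKY chart[0,4] = {N/(N\NP), NP, NP/(NP\NP), PP/(PP\NP), S/(S\NP)}; S ∉ chart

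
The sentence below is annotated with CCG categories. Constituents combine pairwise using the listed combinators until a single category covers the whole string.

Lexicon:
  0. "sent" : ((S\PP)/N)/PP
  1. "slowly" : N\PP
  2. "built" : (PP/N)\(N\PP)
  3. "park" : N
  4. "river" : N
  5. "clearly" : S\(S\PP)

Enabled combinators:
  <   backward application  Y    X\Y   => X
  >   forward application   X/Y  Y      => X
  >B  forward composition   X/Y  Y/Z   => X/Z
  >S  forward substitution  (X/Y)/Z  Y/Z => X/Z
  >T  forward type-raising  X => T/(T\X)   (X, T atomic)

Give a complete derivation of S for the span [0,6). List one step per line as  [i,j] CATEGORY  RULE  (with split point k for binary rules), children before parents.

[0,1] ((S\PP)/N)/PP  lex  "sent"
[1,2] N\PP  lex  "slowly"
[2,3] (PP/N)\(N\PP)  lex  "built"
[1,3] PP/N  <  k=2
[3,4] N  lex  "park"
[1,4] PP  >  k=3
[0,4] (S\PP)/N  >  k=1
[4,5] N  lex  "river"
[0,5] S\PP  >  k=4
[5,6] S\(S\PP)  lex  "clearly"
[0,6] S  <  k=5

[0,6] S   <
  [0,5] S\PP   >
    [0,4] (S\PP)/N   >
      [0,1] "sent" : ((S\PP)/N)/PP
      [1,4] PP   >
        [1,3] PP/N   <
          [1,2] "slowly" : N\PP
          [2,3] "built" : (PP/N)\(N\PP)
        [3,4] "park" : N
    [4,5] "river" : N
  [5,6] "clearly" : S\(S\PP)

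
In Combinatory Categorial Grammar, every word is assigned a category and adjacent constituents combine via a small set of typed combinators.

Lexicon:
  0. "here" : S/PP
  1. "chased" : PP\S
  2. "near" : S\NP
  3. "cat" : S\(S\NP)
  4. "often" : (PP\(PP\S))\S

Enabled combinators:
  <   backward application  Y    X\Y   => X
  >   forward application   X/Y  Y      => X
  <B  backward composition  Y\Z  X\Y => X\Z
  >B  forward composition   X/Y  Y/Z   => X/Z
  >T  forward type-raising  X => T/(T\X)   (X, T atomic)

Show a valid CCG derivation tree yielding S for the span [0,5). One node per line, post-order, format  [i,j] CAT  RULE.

[0,1] S/PP  lex  "here"
[1,2] PP\S  lex  "chased"
[2,3] S\NP  lex  "near"
[3,4] S\(S\NP)  lex  "cat"
[2,4] S  <  k=3
[4,5] (PP\(PP\S))\S  lex  "often"
[2,5] PP\(PP\S)  <  k=4
[1,5] PP  <  k=2
[0,5] S  >  k=1

[0,5] S   >
  [0,1] "here" : S/PP
  [1,5] PP   <
    [1,2] "chased" : PP\S
    [2,5] PP\(PP\S)   <
      [2,4] S   <
        [2,3] "near" : S\NP
        [3,4] "cat" : S\(S\NP)
      [4,5] "often" : (PP\(PP\S))\S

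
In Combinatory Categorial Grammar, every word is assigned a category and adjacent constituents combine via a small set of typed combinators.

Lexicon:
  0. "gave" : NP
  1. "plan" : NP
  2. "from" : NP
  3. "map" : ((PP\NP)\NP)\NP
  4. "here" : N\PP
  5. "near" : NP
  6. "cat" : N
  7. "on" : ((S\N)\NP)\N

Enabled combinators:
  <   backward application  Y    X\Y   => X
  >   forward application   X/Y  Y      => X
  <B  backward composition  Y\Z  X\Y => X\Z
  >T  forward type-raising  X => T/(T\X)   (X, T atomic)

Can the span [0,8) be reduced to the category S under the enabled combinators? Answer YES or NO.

[0,8] S   <
  [0,5] N   <
    [0,1] "gave" : NP
    [1,5] N\NP   <B
      [1,4] PP\NP   <
        [1,2] "plan" : NP
        [2,4] (PP\NP)\NP   <
          [2,3] "from" : NP
          [3,4] "map" : ((PP\NP)\NP)\NP
      [4,5] "here" : N\PP
  [5,8] S\N   <
    [5,6] "near" : NP
    [6,8] (S\N)\NP   <
      [6,7] "cat" : N
      [7,8] "on" : ((S\N)\NP)\N

YES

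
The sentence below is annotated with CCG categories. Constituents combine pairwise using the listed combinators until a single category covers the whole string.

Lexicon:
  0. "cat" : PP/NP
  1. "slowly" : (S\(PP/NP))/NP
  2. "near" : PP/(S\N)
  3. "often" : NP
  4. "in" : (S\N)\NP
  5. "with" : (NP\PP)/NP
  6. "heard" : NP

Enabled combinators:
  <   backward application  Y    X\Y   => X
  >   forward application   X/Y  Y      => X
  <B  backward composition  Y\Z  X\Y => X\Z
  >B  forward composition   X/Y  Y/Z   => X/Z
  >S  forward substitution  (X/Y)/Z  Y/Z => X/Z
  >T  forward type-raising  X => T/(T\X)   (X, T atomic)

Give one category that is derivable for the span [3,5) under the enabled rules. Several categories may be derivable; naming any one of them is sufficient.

[0,7] S   <
  [0,1] "cat" : PP/NP
  [1,7] S\(PP/NP)   >
    [1,2] "slowly" : (S\(PP/NP))/NP
    [2,7] NP   <
      [2,5] PP   >
        [2,3] "near" : PP/(S\N)
        [3,5] S\N   <
          [3,4] "often" : NP
          [4,5] "in" : (S\N)\NP
      [5,7] NP\PP   >
        [5,6] "with" : (NP\PP)/NP
        [6,7] "heard" : NP

S\N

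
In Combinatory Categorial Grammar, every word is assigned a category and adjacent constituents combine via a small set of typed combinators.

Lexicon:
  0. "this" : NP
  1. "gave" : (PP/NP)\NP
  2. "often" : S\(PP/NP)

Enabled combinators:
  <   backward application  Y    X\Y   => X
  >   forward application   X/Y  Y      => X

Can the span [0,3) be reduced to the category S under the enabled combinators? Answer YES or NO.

[0,3] S   <
  [0,2] PP/NP   <
    [0,1] "this" : NP
    [1,2] "gave" : (PP/NP)\NP
  [2,3] "often" : S\(PP/NP)

YES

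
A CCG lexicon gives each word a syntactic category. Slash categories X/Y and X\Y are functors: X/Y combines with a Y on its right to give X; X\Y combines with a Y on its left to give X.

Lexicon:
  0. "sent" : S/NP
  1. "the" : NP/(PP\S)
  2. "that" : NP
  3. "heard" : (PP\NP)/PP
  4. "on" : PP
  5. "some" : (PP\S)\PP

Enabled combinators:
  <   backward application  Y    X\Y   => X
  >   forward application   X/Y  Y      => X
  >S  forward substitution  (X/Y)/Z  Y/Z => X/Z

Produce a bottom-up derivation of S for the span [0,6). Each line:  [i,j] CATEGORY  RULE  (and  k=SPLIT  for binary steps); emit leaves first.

[0,6] S   >
  [0,1] "sent" : S/NP
  [1,6] NP   >
    [1,2] "the" : NP/(PP\S)
    [2,6] PP\S   <
      [2,5] PP   <
        [2,3] "that" : NP
        [3,5] PP\NP   >
          [3,4] "heard" : (PP\NP)/PP
          [4,5] "on" : PP
      [5,6] "some" : (PP\S)\PP

[0,1] S/NP  lex  "sent"
[1,2] NP/(PP\S)  lex  "the"
[2,3] NP  lex  "that"
[3,4] (PP\NP)/PP  lex  "heard"
[4,5] PP  lex  "on"
[3,5] PP\NP  >  k=4
[2,5] PP  <  k=3
[5,6] (PP\S)\PP  lex  "some"
[2,6] PP\S  <  k=5
[1,6] NP  >  k=2
[0,6] S  >  k=1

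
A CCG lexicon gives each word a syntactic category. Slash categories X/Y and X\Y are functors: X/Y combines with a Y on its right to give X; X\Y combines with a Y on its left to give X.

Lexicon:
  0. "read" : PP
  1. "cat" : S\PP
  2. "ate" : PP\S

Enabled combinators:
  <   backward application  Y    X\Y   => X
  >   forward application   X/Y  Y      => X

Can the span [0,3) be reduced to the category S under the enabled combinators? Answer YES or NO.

PP S\PP PP\S
CKY chart[0,3] = {PP}; S ∉ chart

NO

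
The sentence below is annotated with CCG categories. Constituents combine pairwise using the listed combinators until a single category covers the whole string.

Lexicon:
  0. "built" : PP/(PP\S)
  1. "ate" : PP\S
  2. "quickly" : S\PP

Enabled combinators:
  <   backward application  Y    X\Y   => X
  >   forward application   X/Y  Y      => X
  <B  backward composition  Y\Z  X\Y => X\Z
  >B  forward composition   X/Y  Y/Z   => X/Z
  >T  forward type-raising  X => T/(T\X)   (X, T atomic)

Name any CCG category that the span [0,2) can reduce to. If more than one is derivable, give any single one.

PP

[0,3] S   <
  [0,2] PP   >
    [0,1] "built" : PP/(PP\S)
    [1,2] "ate" : PP\S
  [2,3] "quickly" : S\PP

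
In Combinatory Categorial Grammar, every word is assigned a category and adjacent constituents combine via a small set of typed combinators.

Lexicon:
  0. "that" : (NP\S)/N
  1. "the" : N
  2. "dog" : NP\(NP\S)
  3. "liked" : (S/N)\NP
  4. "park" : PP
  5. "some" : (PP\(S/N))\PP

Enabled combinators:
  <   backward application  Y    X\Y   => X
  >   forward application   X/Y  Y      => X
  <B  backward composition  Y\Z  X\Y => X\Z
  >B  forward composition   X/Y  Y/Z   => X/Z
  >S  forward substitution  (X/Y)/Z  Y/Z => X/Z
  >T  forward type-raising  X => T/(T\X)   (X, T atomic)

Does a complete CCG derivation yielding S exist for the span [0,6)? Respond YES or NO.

(NP\S)/N N NP\(NP\S) (S/N)\NP PP (PP\(S/N))\PP
CKY chart[0,6] = {N/(N\PP), NP/(NP\PP), PP, PP/(PP\PP), S/(S\PP)}; S ∉ chart

NO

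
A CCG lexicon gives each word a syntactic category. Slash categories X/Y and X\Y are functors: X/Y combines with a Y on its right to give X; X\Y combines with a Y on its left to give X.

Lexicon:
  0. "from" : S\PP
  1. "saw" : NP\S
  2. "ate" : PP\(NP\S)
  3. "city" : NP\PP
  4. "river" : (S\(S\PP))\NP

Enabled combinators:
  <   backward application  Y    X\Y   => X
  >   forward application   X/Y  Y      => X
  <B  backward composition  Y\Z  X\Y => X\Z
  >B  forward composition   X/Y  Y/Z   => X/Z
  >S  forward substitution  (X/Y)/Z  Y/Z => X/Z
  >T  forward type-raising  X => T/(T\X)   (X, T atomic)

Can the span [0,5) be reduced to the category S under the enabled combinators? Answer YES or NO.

YES

[0,5] S   <
  [0,1] "from" : S\PP
  [1,5] S\(S\PP)   <
    [1,4] NP   <
      [1,3] PP   <
        [1,2] "saw" : NP\S
        [2,3] "ate" : PP\(NP\S)
      [3,4] "city" : NP\PP
    [4,5] "river" : (S\(S\PP))\NP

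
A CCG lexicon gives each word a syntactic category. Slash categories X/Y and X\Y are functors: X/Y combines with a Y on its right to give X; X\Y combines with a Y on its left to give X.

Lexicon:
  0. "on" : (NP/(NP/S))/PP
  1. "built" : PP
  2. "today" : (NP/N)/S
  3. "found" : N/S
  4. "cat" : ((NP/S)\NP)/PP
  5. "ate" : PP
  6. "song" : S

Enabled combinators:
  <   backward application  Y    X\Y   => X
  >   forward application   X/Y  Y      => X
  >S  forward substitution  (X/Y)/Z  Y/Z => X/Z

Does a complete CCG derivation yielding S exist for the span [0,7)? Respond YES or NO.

(NP/(NP/S))/PP PP (NP/N)/S N/S ((NP/S)\NP)/PP PP S
CKY chart[0,7] = {NP}; S ∉ chart

NO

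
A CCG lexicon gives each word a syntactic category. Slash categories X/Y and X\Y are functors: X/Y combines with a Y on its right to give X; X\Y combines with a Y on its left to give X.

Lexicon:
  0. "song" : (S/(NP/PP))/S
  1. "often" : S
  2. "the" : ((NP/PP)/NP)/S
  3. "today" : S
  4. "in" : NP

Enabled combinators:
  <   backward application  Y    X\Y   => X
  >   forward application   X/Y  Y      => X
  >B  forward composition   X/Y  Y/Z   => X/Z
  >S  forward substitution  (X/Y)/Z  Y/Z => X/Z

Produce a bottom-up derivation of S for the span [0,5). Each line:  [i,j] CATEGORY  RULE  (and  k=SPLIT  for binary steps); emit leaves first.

[0,5] S   >
  [0,4] S/NP   >B
    [0,2] S/(NP/PP)   >
      [0,1] "song" : (S/(NP/PP))/S
      [1,2] "often" : S
    [2,4] (NP/PP)/NP   >
      [2,3] "the" : ((NP/PP)/NP)/S
      [3,4] "today" : S
  [4,5] "in" : NP

[0,1] (S/(NP/PP))/S  lex  "song"
[1,2] S  lex  "often"
[0,2] S/(NP/PP)  >  k=1
[2,3] ((NP/PP)/NP)/S  lex  "the"
[3,4] S  lex  "today"
[2,4] (NP/PP)/NP  >  k=3
[0,4] S/NP  >B  k=2
[4,5] NP  lex  "in"
[0,5] S  >  k=4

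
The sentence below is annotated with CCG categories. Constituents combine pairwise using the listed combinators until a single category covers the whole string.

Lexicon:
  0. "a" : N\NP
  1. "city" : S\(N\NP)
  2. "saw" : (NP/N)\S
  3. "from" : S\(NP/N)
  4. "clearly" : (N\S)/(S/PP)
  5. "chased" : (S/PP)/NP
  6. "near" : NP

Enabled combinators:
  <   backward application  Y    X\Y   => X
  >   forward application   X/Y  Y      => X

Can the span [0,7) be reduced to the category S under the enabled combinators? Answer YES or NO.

N\NP S\(N\NP) (NP/N)\S S\(NP/N) (N\S)/(S/PP) (S/PP)/NP NP
CKY chart[0,7] = {N}; S ∉ chart

NO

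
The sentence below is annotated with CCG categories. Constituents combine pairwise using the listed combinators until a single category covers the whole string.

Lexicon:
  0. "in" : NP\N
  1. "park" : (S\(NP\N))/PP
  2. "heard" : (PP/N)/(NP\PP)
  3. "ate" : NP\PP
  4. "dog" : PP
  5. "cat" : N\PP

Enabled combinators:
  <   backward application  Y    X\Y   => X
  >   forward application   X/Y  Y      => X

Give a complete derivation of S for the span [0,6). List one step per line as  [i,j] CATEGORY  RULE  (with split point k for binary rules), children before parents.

[0,1] NP\N  lex  "in"
[1,2] (S\(NP\N))/PP  lex  "park"
[2,3] (PP/N)/(NP\PP)  lex  "heard"
[3,4] NP\PP  lex  "ate"
[2,4] PP/N  >  k=3
[4,5] PP  lex  "dog"
[5,6] N\PP  lex  "cat"
[4,6] N  <  k=5
[2,6] PP  >  k=4
[1,6] S\(NP\N)  >  k=2
[0,6] S  <  k=1

[0,6] S   <
  [0,1] "in" : NP\N
  [1,6] S\(NP\N)   >
    [1,2] "park" : (S\(NP\N))/PP
    [2,6] PP   >
      [2,4] PP/N   >
        [2,3] "heard" : (PP/N)/(NP\PP)
        [3,4] "ate" : NP\PP
      [4,6] N   <
        [4,5] "dog" : PP
        [5,6] "cat" : N\PP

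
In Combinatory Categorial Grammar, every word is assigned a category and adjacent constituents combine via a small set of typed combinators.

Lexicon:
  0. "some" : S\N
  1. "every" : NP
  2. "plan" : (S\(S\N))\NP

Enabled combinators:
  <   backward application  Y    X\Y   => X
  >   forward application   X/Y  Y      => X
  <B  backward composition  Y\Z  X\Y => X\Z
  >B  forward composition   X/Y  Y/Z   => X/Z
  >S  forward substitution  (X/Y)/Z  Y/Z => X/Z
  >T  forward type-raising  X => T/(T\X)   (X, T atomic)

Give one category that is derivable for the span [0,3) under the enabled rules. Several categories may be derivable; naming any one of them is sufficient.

[0,3] S   <
  [0,1] "some" : S\N
  [1,3] S\(S\N)   <
    [1,2] "every" : NP
    [2,3] "plan" : (S\(S\N))\NP

S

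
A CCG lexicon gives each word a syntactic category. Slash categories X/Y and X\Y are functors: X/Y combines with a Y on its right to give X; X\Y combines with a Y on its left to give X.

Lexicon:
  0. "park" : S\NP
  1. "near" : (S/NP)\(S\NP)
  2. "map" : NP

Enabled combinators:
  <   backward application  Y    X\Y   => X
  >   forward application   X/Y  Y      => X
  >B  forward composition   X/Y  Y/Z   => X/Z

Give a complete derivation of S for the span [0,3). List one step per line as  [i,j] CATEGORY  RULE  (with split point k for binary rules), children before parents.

[0,1] S\NP  lex  "park"
[1,2] (S/NP)\(S\NP)  lex  "near"
[0,2] S/NP  <  k=1
[2,3] NP  lex  "map"
[0,3] S  >  k=2

[0,3] S   >
  [0,2] S/NP   <
    [0,1] "park" : S\NP
    [1,2] "near" : (S/NP)\(S\NP)
  [2,3] "map" : NP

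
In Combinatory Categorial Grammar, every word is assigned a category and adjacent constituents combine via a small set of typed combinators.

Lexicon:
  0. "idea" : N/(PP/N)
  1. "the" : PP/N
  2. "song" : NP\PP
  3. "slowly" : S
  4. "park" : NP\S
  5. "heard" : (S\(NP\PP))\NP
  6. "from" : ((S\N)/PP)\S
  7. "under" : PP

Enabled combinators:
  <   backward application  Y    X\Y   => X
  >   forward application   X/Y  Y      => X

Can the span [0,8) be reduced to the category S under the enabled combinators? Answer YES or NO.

[0,8] S   <
  [0,2] N   >
    [0,1] "idea" : N/(PP/N)
    [1,2] "the" : PP/N
  [2,8] S\N   >
    [2,7] (S\N)/PP   <
      [2,6] S   <
        [2,3] "song" : NP\PP
        [3,6] S\(NP\PP)   <
          [3,5] NP   <
            [3,4] "slowly" : S
            [4,5] "park" : NP\S
          [5,6] "heard" : (S\(NP\PP))\NP
      [6,7] "from" : ((S\N)/PP)\S
    [7,8] "under" : PP

YES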